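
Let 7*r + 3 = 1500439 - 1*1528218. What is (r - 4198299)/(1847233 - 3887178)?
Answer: 5883175/2855923 ≈ 2.0600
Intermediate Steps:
r = -27782/7 (r = -3/7 + (1500439 - 1*1528218)/7 = -3/7 + (1500439 - 1528218)/7 = -3/7 + (⅐)*(-27779) = -3/7 - 27779/7 = -27782/7 ≈ -3968.9)
(r - 4198299)/(1847233 - 3887178) = (-27782/7 - 4198299)/(1847233 - 3887178) = -29415875/7/(-2039945) = -29415875/7*(-1/2039945) = 5883175/2855923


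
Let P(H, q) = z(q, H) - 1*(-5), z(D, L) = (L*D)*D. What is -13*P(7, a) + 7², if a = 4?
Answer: -1472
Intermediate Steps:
z(D, L) = L*D² (z(D, L) = (D*L)*D = L*D²)
P(H, q) = 5 + H*q² (P(H, q) = H*q² - 1*(-5) = H*q² + 5 = 5 + H*q²)
-13*P(7, a) + 7² = -13*(5 + 7*4²) + 7² = -13*(5 + 7*16) + 49 = -13*(5 + 112) + 49 = -13*117 + 49 = -1521 + 49 = -1472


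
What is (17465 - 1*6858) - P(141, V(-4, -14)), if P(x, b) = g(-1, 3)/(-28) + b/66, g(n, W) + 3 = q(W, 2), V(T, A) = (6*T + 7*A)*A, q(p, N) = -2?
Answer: 9776791/924 ≈ 10581.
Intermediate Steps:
V(T, A) = A*(6*T + 7*A)
g(n, W) = -5 (g(n, W) = -3 - 2 = -5)
P(x, b) = 5/28 + b/66 (P(x, b) = -5/(-28) + b/66 = -5*(-1/28) + b*(1/66) = 5/28 + b/66)
(17465 - 1*6858) - P(141, V(-4, -14)) = (17465 - 1*6858) - (5/28 + (-14*(6*(-4) + 7*(-14)))/66) = (17465 - 6858) - (5/28 + (-14*(-24 - 98))/66) = 10607 - (5/28 + (-14*(-122))/66) = 10607 - (5/28 + (1/66)*1708) = 10607 - (5/28 + 854/33) = 10607 - 1*24077/924 = 10607 - 24077/924 = 9776791/924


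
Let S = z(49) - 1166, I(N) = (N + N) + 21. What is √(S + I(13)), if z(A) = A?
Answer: I*√1070 ≈ 32.711*I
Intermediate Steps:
I(N) = 21 + 2*N (I(N) = 2*N + 21 = 21 + 2*N)
S = -1117 (S = 49 - 1166 = -1117)
√(S + I(13)) = √(-1117 + (21 + 2*13)) = √(-1117 + (21 + 26)) = √(-1117 + 47) = √(-1070) = I*√1070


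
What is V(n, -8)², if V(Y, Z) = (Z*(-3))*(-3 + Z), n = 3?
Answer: 69696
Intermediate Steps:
V(Y, Z) = -3*Z*(-3 + Z) (V(Y, Z) = (-3*Z)*(-3 + Z) = -3*Z*(-3 + Z))
V(n, -8)² = (3*(-8)*(3 - 1*(-8)))² = (3*(-8)*(3 + 8))² = (3*(-8)*11)² = (-264)² = 69696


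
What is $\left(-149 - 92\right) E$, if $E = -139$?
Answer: $33499$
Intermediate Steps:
$\left(-149 - 92\right) E = \left(-149 - 92\right) \left(-139\right) = \left(-241\right) \left(-139\right) = 33499$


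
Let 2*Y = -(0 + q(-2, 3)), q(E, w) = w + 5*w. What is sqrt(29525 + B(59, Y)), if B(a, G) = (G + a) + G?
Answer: sqrt(29566) ≈ 171.95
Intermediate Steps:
q(E, w) = 6*w
Y = -9 (Y = (-(0 + 6*3))/2 = (-(0 + 18))/2 = (-1*18)/2 = (1/2)*(-18) = -9)
B(a, G) = a + 2*G
sqrt(29525 + B(59, Y)) = sqrt(29525 + (59 + 2*(-9))) = sqrt(29525 + (59 - 18)) = sqrt(29525 + 41) = sqrt(29566)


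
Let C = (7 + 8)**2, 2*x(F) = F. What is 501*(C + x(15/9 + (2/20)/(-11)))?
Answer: 24890849/220 ≈ 1.1314e+5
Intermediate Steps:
x(F) = F/2
C = 225 (C = 15**2 = 225)
501*(C + x(15/9 + (2/20)/(-11))) = 501*(225 + (15/9 + (2/20)/(-11))/2) = 501*(225 + (15*(1/9) + (2*(1/20))*(-1/11))/2) = 501*(225 + (5/3 + (1/10)*(-1/11))/2) = 501*(225 + (5/3 - 1/110)/2) = 501*(225 + (1/2)*(547/330)) = 501*(225 + 547/660) = 501*(149047/660) = 24890849/220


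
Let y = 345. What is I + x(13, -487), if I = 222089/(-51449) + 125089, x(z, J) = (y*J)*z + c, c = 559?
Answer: -105910406692/51449 ≈ -2.0586e+6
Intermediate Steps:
x(z, J) = 559 + 345*J*z (x(z, J) = (345*J)*z + 559 = 345*J*z + 559 = 559 + 345*J*z)
I = 6435481872/51449 (I = 222089*(-1/51449) + 125089 = -222089/51449 + 125089 = 6435481872/51449 ≈ 1.2508e+5)
I + x(13, -487) = 6435481872/51449 + (559 + 345*(-487)*13) = 6435481872/51449 + (559 - 2184195) = 6435481872/51449 - 2183636 = -105910406692/51449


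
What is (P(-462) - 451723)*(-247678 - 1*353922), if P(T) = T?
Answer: 272034496000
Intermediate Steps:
(P(-462) - 451723)*(-247678 - 1*353922) = (-462 - 451723)*(-247678 - 1*353922) = -452185*(-247678 - 353922) = -452185*(-601600) = 272034496000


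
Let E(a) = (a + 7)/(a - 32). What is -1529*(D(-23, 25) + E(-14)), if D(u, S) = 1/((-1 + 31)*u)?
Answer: -79508/345 ≈ -230.46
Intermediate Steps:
E(a) = (7 + a)/(-32 + a)
D(u, S) = 1/(30*u)
-1529*(D(-23, 25) + E(-14)) = -1529*((1/30)/(-23) + (7 - 14)/(-32 - 14)) = -1529*((1/30)*(-1/23) - 7/(-46)) = -1529*(-1/690 - 1/46*(-7)) = -1529*(-1/690 + 7/46) = -1529*52/345 = -79508/345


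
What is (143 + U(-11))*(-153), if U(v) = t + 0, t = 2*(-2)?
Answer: -21267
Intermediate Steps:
t = -4
U(v) = -4 (U(v) = -4 + 0 = -4)
(143 + U(-11))*(-153) = (143 - 4)*(-153) = 139*(-153) = -21267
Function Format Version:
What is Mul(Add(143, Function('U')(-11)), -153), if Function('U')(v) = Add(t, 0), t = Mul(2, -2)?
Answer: -21267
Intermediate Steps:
t = -4
Function('U')(v) = -4 (Function('U')(v) = Add(-4, 0) = -4)
Mul(Add(143, Function('U')(-11)), -153) = Mul(Add(143, -4), -153) = Mul(139, -153) = -21267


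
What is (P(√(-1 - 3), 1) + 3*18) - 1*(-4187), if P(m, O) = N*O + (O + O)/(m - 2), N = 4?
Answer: 8489/2 - I/2 ≈ 4244.5 - 0.5*I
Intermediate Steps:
P(m, O) = 4*O + 2*O/(-2 + m) (P(m, O) = 4*O + (O + O)/(m - 2) = 4*O + (2*O)/(-2 + m) = 4*O + 2*O/(-2 + m))
(P(√(-1 - 3), 1) + 3*18) - 1*(-4187) = (2*1*(-3 + 2*√(-1 - 3))/(-2 + √(-1 - 3)) + 3*18) - 1*(-4187) = (2*1*(-3 + 2*√(-4))/(-2 + √(-4)) + 54) + 4187 = (2*1*(-3 + 2*(2*I))/(-2 + 2*I) + 54) + 4187 = (2*1*((-2 - 2*I)/8)*(-3 + 4*I) + 54) + 4187 = ((-3 + 4*I)*(-2 - 2*I)/4 + 54) + 4187 = (54 + (-3 + 4*I)*(-2 - 2*I)/4) + 4187 = 4241 + (-3 + 4*I)*(-2 - 2*I)/4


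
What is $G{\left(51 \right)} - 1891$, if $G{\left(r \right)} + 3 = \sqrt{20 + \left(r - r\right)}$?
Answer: $-1894 + 2 \sqrt{5} \approx -1889.5$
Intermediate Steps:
$G{\left(r \right)} = -3 + 2 \sqrt{5}$ ($G{\left(r \right)} = -3 + \sqrt{20 + \left(r - r\right)} = -3 + \sqrt{20 + 0} = -3 + \sqrt{20} = -3 + 2 \sqrt{5}$)
$G{\left(51 \right)} - 1891 = \left(-3 + 2 \sqrt{5}\right) - 1891 = -1894 + 2 \sqrt{5}$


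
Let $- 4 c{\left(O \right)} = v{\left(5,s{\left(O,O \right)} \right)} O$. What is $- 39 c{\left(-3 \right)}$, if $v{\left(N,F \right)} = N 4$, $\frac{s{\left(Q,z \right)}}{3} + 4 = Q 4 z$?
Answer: $-585$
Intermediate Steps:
$s{\left(Q,z \right)} = -12 + 12 Q z$ ($s{\left(Q,z \right)} = -12 + 3 Q 4 z = -12 + 3 \cdot 4 Q z = -12 + 12 Q z$)
$v{\left(N,F \right)} = 4 N$
$c{\left(O \right)} = - 5 O$ ($c{\left(O \right)} = - \frac{4 \cdot 5 O}{4} = - \frac{20 O}{4} = - 5 O$)
$- 39 c{\left(-3 \right)} = - 39 \left(\left(-5\right) \left(-3\right)\right) = \left(-39\right) 15 = -585$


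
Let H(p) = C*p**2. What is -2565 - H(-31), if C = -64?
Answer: 58939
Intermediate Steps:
H(p) = -64*p**2
-2565 - H(-31) = -2565 - (-64)*(-31)**2 = -2565 - (-64)*961 = -2565 - 1*(-61504) = -2565 + 61504 = 58939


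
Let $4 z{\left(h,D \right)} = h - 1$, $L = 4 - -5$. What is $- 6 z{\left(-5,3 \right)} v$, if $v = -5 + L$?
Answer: $36$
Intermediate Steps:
$L = 9$ ($L = 4 + 5 = 9$)
$z{\left(h,D \right)} = - \frac{1}{4} + \frac{h}{4}$ ($z{\left(h,D \right)} = \frac{h - 1}{4} = \frac{-1 + h}{4} = - \frac{1}{4} + \frac{h}{4}$)
$v = 4$ ($v = -5 + 9 = 4$)
$- 6 z{\left(-5,3 \right)} v = - 6 \left(- \frac{1}{4} + \frac{1}{4} \left(-5\right)\right) 4 = - 6 \left(- \frac{1}{4} - \frac{5}{4}\right) 4 = \left(-6\right) \left(- \frac{3}{2}\right) 4 = 9 \cdot 4 = 36$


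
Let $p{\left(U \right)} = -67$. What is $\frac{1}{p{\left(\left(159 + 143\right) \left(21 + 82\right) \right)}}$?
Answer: $- \frac{1}{67} \approx -0.014925$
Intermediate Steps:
$\frac{1}{p{\left(\left(159 + 143\right) \left(21 + 82\right) \right)}} = \frac{1}{-67} = - \frac{1}{67}$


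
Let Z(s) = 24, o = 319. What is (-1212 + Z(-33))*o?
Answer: -378972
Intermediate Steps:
(-1212 + Z(-33))*o = (-1212 + 24)*319 = -1188*319 = -378972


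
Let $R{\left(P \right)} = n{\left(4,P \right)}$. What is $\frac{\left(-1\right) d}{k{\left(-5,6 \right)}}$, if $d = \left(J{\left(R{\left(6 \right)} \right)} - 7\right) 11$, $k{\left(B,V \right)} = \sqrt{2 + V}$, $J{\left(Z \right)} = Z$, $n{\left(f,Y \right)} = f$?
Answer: $\frac{33 \sqrt{2}}{4} \approx 11.667$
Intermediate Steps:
$R{\left(P \right)} = 4$
$d = -33$ ($d = \left(4 - 7\right) 11 = \left(-3\right) 11 = -33$)
$\frac{\left(-1\right) d}{k{\left(-5,6 \right)}} = \frac{\left(-1\right) \left(-33\right)}{\sqrt{2 + 6}} = \frac{1}{\sqrt{8}} \cdot 33 = \frac{1}{2 \sqrt{2}} \cdot 33 = \frac{\sqrt{2}}{4} \cdot 33 = \frac{33 \sqrt{2}}{4}$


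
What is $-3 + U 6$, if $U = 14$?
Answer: $81$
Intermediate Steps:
$-3 + U 6 = -3 + 14 \cdot 6 = -3 + 84 = 81$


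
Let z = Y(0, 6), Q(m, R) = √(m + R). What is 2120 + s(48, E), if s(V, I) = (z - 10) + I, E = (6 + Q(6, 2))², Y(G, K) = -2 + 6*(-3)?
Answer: 2134 + 24*√2 ≈ 2167.9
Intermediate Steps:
Q(m, R) = √(R + m)
Y(G, K) = -20 (Y(G, K) = -2 - 18 = -20)
z = -20
E = (6 + 2*√2)² (E = (6 + √(2 + 6))² = (6 + √8)² = (6 + 2*√2)² ≈ 77.941)
s(V, I) = -30 + I (s(V, I) = (-20 - 10) + I = -30 + I)
2120 + s(48, E) = 2120 + (-30 + (44 + 24*√2)) = 2120 + (14 + 24*√2) = 2134 + 24*√2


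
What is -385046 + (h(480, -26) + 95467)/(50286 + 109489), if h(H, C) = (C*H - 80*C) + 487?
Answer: -8788662728/22825 ≈ -3.8505e+5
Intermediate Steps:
h(H, C) = 487 - 80*C + C*H (h(H, C) = (-80*C + C*H) + 487 = 487 - 80*C + C*H)
-385046 + (h(480, -26) + 95467)/(50286 + 109489) = -385046 + ((487 - 80*(-26) - 26*480) + 95467)/(50286 + 109489) = -385046 + ((487 + 2080 - 12480) + 95467)/159775 = -385046 + (-9913 + 95467)*(1/159775) = -385046 + 85554*(1/159775) = -385046 + 12222/22825 = -8788662728/22825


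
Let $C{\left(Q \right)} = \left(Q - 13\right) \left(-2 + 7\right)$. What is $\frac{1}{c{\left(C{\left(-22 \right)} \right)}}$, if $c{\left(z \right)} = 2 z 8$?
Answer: $- \frac{1}{2800} \approx -0.00035714$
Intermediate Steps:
$C{\left(Q \right)} = -65 + 5 Q$ ($C{\left(Q \right)} = \left(-13 + Q\right) 5 = -65 + 5 Q$)
$c{\left(z \right)} = 16 z$
$\frac{1}{c{\left(C{\left(-22 \right)} \right)}} = \frac{1}{16 \left(-65 + 5 \left(-22\right)\right)} = \frac{1}{16 \left(-65 - 110\right)} = \frac{1}{16 \left(-175\right)} = \frac{1}{-2800} = - \frac{1}{2800}$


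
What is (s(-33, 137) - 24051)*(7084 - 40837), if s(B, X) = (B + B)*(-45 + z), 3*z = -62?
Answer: 665507901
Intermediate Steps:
z = -62/3 (z = (⅓)*(-62) = -62/3 ≈ -20.667)
s(B, X) = -394*B/3 (s(B, X) = (B + B)*(-45 - 62/3) = (2*B)*(-197/3) = -394*B/3)
(s(-33, 137) - 24051)*(7084 - 40837) = (-394/3*(-33) - 24051)*(7084 - 40837) = (4334 - 24051)*(-33753) = -19717*(-33753) = 665507901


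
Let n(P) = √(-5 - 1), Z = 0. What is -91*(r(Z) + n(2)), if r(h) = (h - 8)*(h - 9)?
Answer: -6552 - 91*I*√6 ≈ -6552.0 - 222.9*I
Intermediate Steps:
n(P) = I*√6 (n(P) = √(-6) = I*√6)
r(h) = (-9 + h)*(-8 + h) (r(h) = (-8 + h)*(-9 + h) = (-9 + h)*(-8 + h))
-91*(r(Z) + n(2)) = -91*((72 + 0² - 17*0) + I*√6) = -91*((72 + 0 + 0) + I*√6) = -91*(72 + I*√6) = -6552 - 91*I*√6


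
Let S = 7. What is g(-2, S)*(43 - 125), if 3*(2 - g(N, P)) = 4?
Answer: -164/3 ≈ -54.667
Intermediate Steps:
g(N, P) = ⅔ (g(N, P) = 2 - ⅓*4 = 2 - 4/3 = ⅔)
g(-2, S)*(43 - 125) = 2*(43 - 125)/3 = (⅔)*(-82) = -164/3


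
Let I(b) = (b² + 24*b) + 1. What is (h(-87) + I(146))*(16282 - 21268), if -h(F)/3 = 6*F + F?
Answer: -132866928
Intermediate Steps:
h(F) = -21*F (h(F) = -3*(6*F + F) = -21*F)
I(b) = 1 + b² + 24*b
(h(-87) + I(146))*(16282 - 21268) = (-21*(-87) + (1 + 146² + 24*146))*(16282 - 21268) = (1827 + (1 + 21316 + 3504))*(-4986) = (1827 + 24821)*(-4986) = 26648*(-4986) = -132866928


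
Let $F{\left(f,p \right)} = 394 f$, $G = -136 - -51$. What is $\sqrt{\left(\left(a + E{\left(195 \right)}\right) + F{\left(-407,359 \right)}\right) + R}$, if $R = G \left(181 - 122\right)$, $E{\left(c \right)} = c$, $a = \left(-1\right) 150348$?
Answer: $i \sqrt{315526} \approx 561.72 i$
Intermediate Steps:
$a = -150348$
$G = -85$ ($G = -136 + 51 = -85$)
$R = -5015$ ($R = - 85 \left(181 - 122\right) = \left(-85\right) 59 = -5015$)
$\sqrt{\left(\left(a + E{\left(195 \right)}\right) + F{\left(-407,359 \right)}\right) + R} = \sqrt{\left(\left(-150348 + 195\right) + 394 \left(-407\right)\right) - 5015} = \sqrt{\left(-150153 - 160358\right) - 5015} = \sqrt{-310511 - 5015} = \sqrt{-315526} = i \sqrt{315526}$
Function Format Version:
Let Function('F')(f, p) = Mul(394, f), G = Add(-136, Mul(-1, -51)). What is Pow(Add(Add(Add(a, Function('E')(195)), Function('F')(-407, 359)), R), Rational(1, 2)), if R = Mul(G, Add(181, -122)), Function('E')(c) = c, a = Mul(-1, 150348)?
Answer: Mul(I, Pow(315526, Rational(1, 2))) ≈ Mul(561.72, I)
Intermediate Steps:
a = -150348
G = -85 (G = Add(-136, 51) = -85)
R = -5015 (R = Mul(-85, Add(181, -122)) = Mul(-85, 59) = -5015)
Pow(Add(Add(Add(a, Function('E')(195)), Function('F')(-407, 359)), R), Rational(1, 2)) = Pow(Add(Add(Add(-150348, 195), Mul(394, -407)), -5015), Rational(1, 2)) = Pow(Add(Add(-150153, -160358), -5015), Rational(1, 2)) = Pow(Add(-310511, -5015), Rational(1, 2)) = Pow(-315526, Rational(1, 2)) = Mul(I, Pow(315526, Rational(1, 2)))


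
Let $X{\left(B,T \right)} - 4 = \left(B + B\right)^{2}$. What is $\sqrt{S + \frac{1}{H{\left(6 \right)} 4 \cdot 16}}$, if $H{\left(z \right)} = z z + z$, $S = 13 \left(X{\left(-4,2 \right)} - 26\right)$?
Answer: $\frac{\sqrt{61641258}}{336} \approx 23.367$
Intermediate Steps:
$X{\left(B,T \right)} = 4 + 4 B^{2}$ ($X{\left(B,T \right)} = 4 + \left(B + B\right)^{2} = 4 + \left(2 B\right)^{2} = 4 + 4 B^{2}$)
$S = 546$ ($S = 13 \left(\left(4 + 4 \left(-4\right)^{2}\right) - 26\right) = 13 \left(\left(4 + 4 \cdot 16\right) - 26\right) = 13 \left(\left(4 + 64\right) - 26\right) = 13 \left(68 - 26\right) = 13 \cdot 42 = 546$)
$H{\left(z \right)} = z + z^{2}$ ($H{\left(z \right)} = z^{2} + z = z + z^{2}$)
$\sqrt{S + \frac{1}{H{\left(6 \right)} 4 \cdot 16}} = \sqrt{546 + \frac{1}{6 \left(1 + 6\right) 4 \cdot 16}} = \sqrt{546 + \frac{1}{6 \cdot 7 \cdot 64}} = \sqrt{546 + \frac{1}{42 \cdot 64}} = \sqrt{546 + \frac{1}{2688}} = \sqrt{\frac{1467649}{2688}} = \frac{\sqrt{61641258}}{336}$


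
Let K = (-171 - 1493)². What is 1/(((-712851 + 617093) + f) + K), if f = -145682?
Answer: 1/2527456 ≈ 3.9565e-7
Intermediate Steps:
K = 2768896 (K = (-1664)² = 2768896)
1/(((-712851 + 617093) + f) + K) = 1/(((-712851 + 617093) - 145682) + 2768896) = 1/((-95758 - 145682) + 2768896) = 1/(-241440 + 2768896) = 1/2527456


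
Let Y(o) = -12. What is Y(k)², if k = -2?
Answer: 144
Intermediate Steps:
Y(k)² = (-12)² = 144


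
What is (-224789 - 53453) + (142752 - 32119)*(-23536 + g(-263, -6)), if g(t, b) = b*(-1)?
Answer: -2603472732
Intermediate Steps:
g(t, b) = -b
(-224789 - 53453) + (142752 - 32119)*(-23536 + g(-263, -6)) = (-224789 - 53453) + (142752 - 32119)*(-23536 - 1*(-6)) = -278242 + 110633*(-23536 + 6) = -278242 + 110633*(-23530) = -278242 - 2603194490 = -2603472732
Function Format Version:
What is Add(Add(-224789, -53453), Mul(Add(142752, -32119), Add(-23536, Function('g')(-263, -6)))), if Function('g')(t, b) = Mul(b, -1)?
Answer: -2603472732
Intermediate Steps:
Function('g')(t, b) = Mul(-1, b)
Add(Add(-224789, -53453), Mul(Add(142752, -32119), Add(-23536, Function('g')(-263, -6)))) = Add(Add(-224789, -53453), Mul(Add(142752, -32119), Add(-23536, Mul(-1, -6)))) = Add(-278242, Mul(110633, Add(-23536, 6))) = Add(-278242, Mul(110633, -23530)) = Add(-278242, -2603194490) = -2603472732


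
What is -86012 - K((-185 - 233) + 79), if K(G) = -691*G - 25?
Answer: -320236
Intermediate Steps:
K(G) = -25 - 691*G
-86012 - K((-185 - 233) + 79) = -86012 - (-25 - 691*((-185 - 233) + 79)) = -86012 - (-25 - 691*(-418 + 79)) = -86012 - (-25 - 691*(-339)) = -86012 - (-25 + 234249) = -86012 - 1*234224 = -86012 - 234224 = -320236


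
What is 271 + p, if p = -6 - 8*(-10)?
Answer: 345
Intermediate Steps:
p = 74 (p = -6 + 80 = 74)
271 + p = 271 + 74 = 345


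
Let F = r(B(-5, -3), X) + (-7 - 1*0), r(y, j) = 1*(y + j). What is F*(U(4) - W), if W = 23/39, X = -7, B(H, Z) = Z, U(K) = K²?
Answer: -10217/39 ≈ -261.97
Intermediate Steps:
r(y, j) = j + y (r(y, j) = 1*(j + y) = j + y)
W = 23/39 (W = 23*(1/39) = 23/39 ≈ 0.58974)
F = -17 (F = (-7 - 3) + (-7 - 1*0) = -10 + (-7 + 0) = -10 - 7 = -17)
F*(U(4) - W) = -17*(4² - 1*23/39) = -17*(16 - 23/39) = -17*601/39 = -10217/39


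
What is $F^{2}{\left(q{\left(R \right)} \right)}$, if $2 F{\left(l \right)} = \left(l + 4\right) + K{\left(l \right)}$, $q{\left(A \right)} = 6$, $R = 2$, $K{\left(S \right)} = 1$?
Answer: $\frac{121}{4} \approx 30.25$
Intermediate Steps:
$F{\left(l \right)} = \frac{5}{2} + \frac{l}{2}$ ($F{\left(l \right)} = \frac{\left(l + 4\right) + 1}{2} = \frac{\left(4 + l\right) + 1}{2} = \frac{5 + l}{2} = \frac{5}{2} + \frac{l}{2}$)
$F^{2}{\left(q{\left(R \right)} \right)} = \left(\frac{5}{2} + \frac{1}{2} \cdot 6\right)^{2} = \left(\frac{5}{2} + 3\right)^{2} = \left(\frac{11}{2}\right)^{2} = \frac{121}{4}$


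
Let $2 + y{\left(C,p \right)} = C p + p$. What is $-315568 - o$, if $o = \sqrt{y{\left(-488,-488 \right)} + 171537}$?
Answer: $-315568 - \sqrt{409191} \approx -3.1621 \cdot 10^{5}$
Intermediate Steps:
$y{\left(C,p \right)} = -2 + p + C p$ ($y{\left(C,p \right)} = -2 + \left(C p + p\right) = -2 + \left(p + C p\right) = -2 + p + C p$)
$o = \sqrt{409191}$ ($o = \sqrt{\left(-2 - 488 - -238144\right) + 171537} = \sqrt{\left(-2 - 488 + 238144\right) + 171537} = \sqrt{237654 + 171537} = \sqrt{409191} \approx 639.68$)
$-315568 - o = -315568 - \sqrt{409191}$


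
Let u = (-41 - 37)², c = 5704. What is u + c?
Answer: 11788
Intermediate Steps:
u = 6084 (u = (-78)² = 6084)
u + c = 6084 + 5704 = 11788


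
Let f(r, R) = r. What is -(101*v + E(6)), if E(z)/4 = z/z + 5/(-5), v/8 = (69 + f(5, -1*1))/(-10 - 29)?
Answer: 59792/39 ≈ 1533.1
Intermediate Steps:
v = -592/39 (v = 8*((69 + 5)/(-10 - 29)) = 8*(74/(-39)) = 8*(74*(-1/39)) = 8*(-74/39) = -592/39 ≈ -15.179)
E(z) = 0 (E(z) = 4*(z/z + 5/(-5)) = 4*(1 + 5*(-1/5)) = 4*(1 - 1) = 4*0 = 0)
-(101*v + E(6)) = -(101*(-592/39) + 0) = -(-59792/39 + 0) = -1*(-59792/39) = 59792/39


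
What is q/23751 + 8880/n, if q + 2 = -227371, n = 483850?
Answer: -3660117239/383064045 ≈ -9.5548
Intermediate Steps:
q = -227373 (q = -2 - 227371 = -227373)
q/23751 + 8880/n = -227373/23751 + 8880/483850 = -227373*1/23751 + 8880*(1/483850) = -75791/7917 + 888/48385 = -3660117239/383064045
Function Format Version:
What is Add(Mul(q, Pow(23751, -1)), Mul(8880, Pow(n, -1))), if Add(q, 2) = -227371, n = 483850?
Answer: Rational(-3660117239, 383064045) ≈ -9.5548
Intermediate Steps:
q = -227373 (q = Add(-2, -227371) = -227373)
Add(Mul(q, Pow(23751, -1)), Mul(8880, Pow(n, -1))) = Add(Mul(-227373, Pow(23751, -1)), Mul(8880, Pow(483850, -1))) = Add(Mul(-227373, Rational(1, 23751)), Mul(8880, Rational(1, 483850))) = Add(Rational(-75791, 7917), Rational(888, 48385)) = Rational(-3660117239, 383064045)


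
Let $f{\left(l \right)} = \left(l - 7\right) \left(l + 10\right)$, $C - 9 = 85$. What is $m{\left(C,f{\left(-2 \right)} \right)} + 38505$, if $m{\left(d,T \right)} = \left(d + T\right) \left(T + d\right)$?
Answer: $38989$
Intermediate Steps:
$C = 94$ ($C = 9 + 85 = 94$)
$f{\left(l \right)} = \left(-7 + l\right) \left(10 + l\right)$
$m{\left(d,T \right)} = \left(T + d\right)^{2}$ ($m{\left(d,T \right)} = \left(T + d\right) \left(T + d\right) = \left(T + d\right)^{2}$)
$m{\left(C,f{\left(-2 \right)} \right)} + 38505 = \left(\left(-70 + \left(-2\right)^{2} + 3 \left(-2\right)\right) + 94\right)^{2} + 38505 = \left(\left(-70 + 4 - 6\right) + 94\right)^{2} + 38505 = \left(-72 + 94\right)^{2} + 38505 = 22^{2} + 38505 = 484 + 38505 = 38989$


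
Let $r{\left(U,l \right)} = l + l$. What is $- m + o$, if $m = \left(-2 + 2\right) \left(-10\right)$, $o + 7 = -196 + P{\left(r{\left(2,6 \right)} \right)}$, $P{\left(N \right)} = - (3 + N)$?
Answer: $-218$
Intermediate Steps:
$r{\left(U,l \right)} = 2 l$
$P{\left(N \right)} = -3 - N$
$o = -218$ ($o = -7 - \left(199 + 12\right) = -7 - 211 = -218$)
$m = 0$ ($m = 0 \left(-10\right) = 0$)
$- m + o = \left(-1\right) 0 - 218 = 0 - 218 = -218$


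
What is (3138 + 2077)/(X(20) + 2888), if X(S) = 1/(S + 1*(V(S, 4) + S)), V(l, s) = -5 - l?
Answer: 78225/43321 ≈ 1.8057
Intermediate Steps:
X(S) = 1/(-5 + S) (X(S) = 1/(S + 1*((-5 - S) + S)) = 1/(S + 1*(-5)) = 1/(S - 5) = 1/(-5 + S))
(3138 + 2077)/(X(20) + 2888) = (3138 + 2077)/(1/(-5 + 20) + 2888) = 5215/(1/15 + 2888) = 5215/(43321/15) = 5215*(15/43321) = 78225/43321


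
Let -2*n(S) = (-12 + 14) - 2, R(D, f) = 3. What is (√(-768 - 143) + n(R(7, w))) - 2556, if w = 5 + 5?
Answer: -2556 + I*√911 ≈ -2556.0 + 30.183*I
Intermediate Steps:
w = 10
n(S) = 0 (n(S) = -((-12 + 14) - 2)/2 = -(2 - 2)/2 = -½*0 = 0)
(√(-768 - 143) + n(R(7, w))) - 2556 = (√(-768 - 143) + 0) - 2556 = (√(-911) + 0) - 2556 = (I*√911 + 0) - 2556 = I*√911 - 2556 = -2556 + I*√911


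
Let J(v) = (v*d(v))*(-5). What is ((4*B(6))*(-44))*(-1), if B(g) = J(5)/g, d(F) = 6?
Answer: -4400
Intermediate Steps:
J(v) = -30*v (J(v) = (v*6)*(-5) = (6*v)*(-5) = -30*v)
B(g) = -150/g (B(g) = (-30*5)/g = -150/g)
((4*B(6))*(-44))*(-1) = ((4*(-150/6))*(-44))*(-1) = ((4*(-150*1/6))*(-44))*(-1) = ((4*(-25))*(-44))*(-1) = -100*(-44)*(-1) = 4400*(-1) = -4400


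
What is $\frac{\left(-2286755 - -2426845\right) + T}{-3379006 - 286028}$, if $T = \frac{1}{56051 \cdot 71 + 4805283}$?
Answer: $- \frac{410225733787}{10732323948912} \approx -0.038223$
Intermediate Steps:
$T = \frac{1}{8784904}$ ($T = \frac{1}{3979621 + 4805283} = \frac{1}{8784904} \approx 1.1383 \cdot 10^{-7}$)
$\frac{\left(-2286755 - -2426845\right) + T}{-3379006 - 286028} = \frac{\left(-2286755 - -2426845\right) + \frac{1}{8784904}}{-3379006 - 286028} = \frac{\left(-2286755 + 2426845\right) + \frac{1}{8784904}}{-3665034} = \left(140090 + \frac{1}{8784904}\right) \left(- \frac{1}{3665034}\right) = \frac{1230677201361}{8784904} \left(- \frac{1}{3665034}\right) = - \frac{410225733787}{10732323948912}$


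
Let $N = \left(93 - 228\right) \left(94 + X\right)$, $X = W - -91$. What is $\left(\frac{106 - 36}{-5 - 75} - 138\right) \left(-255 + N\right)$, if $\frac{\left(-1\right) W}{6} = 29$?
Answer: $\frac{483285}{2} \approx 2.4164 \cdot 10^{5}$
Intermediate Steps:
$W = -174$ ($W = \left(-6\right) 29 = -174$)
$X = -83$ ($X = -174 - -91 = -174 + 91 = -83$)
$N = -1485$ ($N = \left(93 - 228\right) \left(94 - 83\right) = \left(-135\right) 11 = -1485$)
$\left(\frac{106 - 36}{-5 - 75} - 138\right) \left(-255 + N\right) = \left(\frac{106 - 36}{-5 - 75} - 138\right) \left(-255 - 1485\right) = \left(\frac{70}{-80} - 138\right) \left(-1740\right) = \left(70 \left(- \frac{1}{80}\right) - 138\right) \left(-1740\right) = \left(- \frac{7}{8} - 138\right) \left(-1740\right) = \left(- \frac{1111}{8}\right) \left(-1740\right) = \frac{483285}{2}$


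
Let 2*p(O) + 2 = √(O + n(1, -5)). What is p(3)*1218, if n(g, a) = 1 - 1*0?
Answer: 0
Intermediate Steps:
n(g, a) = 1 (n(g, a) = 1 + 0 = 1)
p(O) = -1 + √(1 + O)/2 (p(O) = -1 + √(O + 1)/2 = -1 + √(1 + O)/2)
p(3)*1218 = (-1 + √(1 + 3)/2)*1218 = (-1 + √4/2)*1218 = (-1 + (½)*2)*1218 = (-1 + 1)*1218 = 0*1218 = 0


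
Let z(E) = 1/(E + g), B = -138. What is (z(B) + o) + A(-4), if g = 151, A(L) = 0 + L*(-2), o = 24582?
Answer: 319671/13 ≈ 24590.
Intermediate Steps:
A(L) = -2*L (A(L) = 0 - 2*L = -2*L)
z(E) = 1/(151 + E) (z(E) = 1/(E + 151) = 1/(151 + E))
(z(B) + o) + A(-4) = (1/(151 - 138) + 24582) - 2*(-4) = (1/13 + 24582) + 8 = 319567/13 + 8 = 319671/13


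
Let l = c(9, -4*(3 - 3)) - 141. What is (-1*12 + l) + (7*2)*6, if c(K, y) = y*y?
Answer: -69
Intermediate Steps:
c(K, y) = y**2
l = -141 (l = (-4*(3 - 3))**2 - 141 = (-4*0)**2 - 141 = 0**2 - 141 = 0 - 141 = -141)
(-1*12 + l) + (7*2)*6 = (-1*12 - 141) + (7*2)*6 = (-12 - 141) + 14*6 = -153 + 84 = -69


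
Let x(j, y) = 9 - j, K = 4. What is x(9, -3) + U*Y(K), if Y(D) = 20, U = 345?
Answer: 6900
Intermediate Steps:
x(9, -3) + U*Y(K) = (9 - 1*9) + 345*20 = (9 - 9) + 6900 = 0 + 6900 = 6900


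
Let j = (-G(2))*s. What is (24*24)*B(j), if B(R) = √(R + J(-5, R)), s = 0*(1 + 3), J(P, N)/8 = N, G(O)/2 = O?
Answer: 0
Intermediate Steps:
G(O) = 2*O
J(P, N) = 8*N
s = 0 (s = 0*4 = 0)
j = 0 (j = -2*2*0 = -1*4*0 = -4*0 = 0)
B(R) = 3*√R (B(R) = √(R + 8*R) = √(9*R) = 3*√R)
(24*24)*B(j) = (24*24)*(3*√0) = 576*(3*0) = 576*0 = 0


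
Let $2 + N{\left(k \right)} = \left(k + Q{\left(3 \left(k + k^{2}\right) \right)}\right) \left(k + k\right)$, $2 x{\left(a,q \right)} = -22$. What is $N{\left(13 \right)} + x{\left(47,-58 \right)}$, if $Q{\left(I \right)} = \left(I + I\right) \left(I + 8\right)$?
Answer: $15729493$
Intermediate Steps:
$x{\left(a,q \right)} = -11$ ($x{\left(a,q \right)} = \frac{1}{2} \left(-22\right) = -11$)
$Q{\left(I \right)} = 2 I \left(8 + I\right)$
$N{\left(k \right)} = -2 + 2 k \left(k + 2 \left(3 k + 3 k^{2}\right) \left(8 + 3 k + 3 k^{2}\right)\right)$ ($N{\left(k \right)} = -2 + \left(k + 2 \cdot 3 \left(k + k^{2}\right) \left(8 + 3 \left(k + k^{2}\right)\right)\right) \left(k + k\right) = -2 + \left(k + 2 \left(3 k + 3 k^{2}\right) \left(8 + \left(3 k + 3 k^{2}\right)\right)\right) 2 k = -2 + \left(k + 2 \left(3 k + 3 k^{2}\right) \left(8 + 3 k + 3 k^{2}\right)\right) 2 k = -2 + 2 k \left(k + 2 \left(3 k + 3 k^{2}\right) \left(8 + 3 k + 3 k^{2}\right)\right)$)
$N{\left(13 \right)} + x{\left(47,-58 \right)} = \left(-2 + 36 \cdot 13^{5} + 72 \cdot 13^{4} + 98 \cdot 13^{2} + 132 \cdot 13^{3}\right) - 11 = \left(-2 + 36 \cdot 371293 + 72 \cdot 28561 + 98 \cdot 169 + 132 \cdot 2197\right) - 11 = \left(-2 + 13366548 + 2056392 + 16562 + 290004\right) - 11 = 15729504 - 11 = 15729493$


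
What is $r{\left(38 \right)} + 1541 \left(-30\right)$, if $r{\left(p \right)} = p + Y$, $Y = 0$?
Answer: $-46192$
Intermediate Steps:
$r{\left(p \right)} = p$ ($r{\left(p \right)} = p + 0 = p$)
$r{\left(38 \right)} + 1541 \left(-30\right) = 38 + 1541 \left(-30\right) = 38 - 46230 = -46192$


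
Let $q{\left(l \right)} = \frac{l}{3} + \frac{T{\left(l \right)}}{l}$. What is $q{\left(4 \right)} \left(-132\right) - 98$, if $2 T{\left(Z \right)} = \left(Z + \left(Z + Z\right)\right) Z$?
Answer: $-1066$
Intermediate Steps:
$T{\left(Z \right)} = \frac{3 Z^{2}}{2}$ ($T{\left(Z \right)} = \frac{\left(Z + \left(Z + Z\right)\right) Z}{2} = \frac{\left(Z + 2 Z\right) Z}{2} = \frac{3 Z Z}{2} = \frac{3 Z^{2}}{2}$)
$q{\left(l \right)} = \frac{11 l}{6}$ ($q{\left(l \right)} = \frac{l}{3} + \frac{\frac{3}{2} l^{2}}{l} = l \frac{1}{3} + \frac{3 l}{2} = \frac{l}{3} + \frac{3 l}{2} = \frac{11 l}{6}$)
$q{\left(4 \right)} \left(-132\right) - 98 = \frac{11}{6} \cdot 4 \left(-132\right) - 98 = \frac{22}{3} \left(-132\right) - 98 = -968 - 98 = -1066$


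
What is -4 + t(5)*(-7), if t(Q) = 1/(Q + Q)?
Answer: -47/10 ≈ -4.7000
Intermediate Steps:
t(Q) = 1/(2*Q)
-4 + t(5)*(-7) = -4 + ((1/2)/5)*(-7) = -4 + ((1/2)*(1/5))*(-7) = -4 + (1/10)*(-7) = -4 - 7/10 = -47/10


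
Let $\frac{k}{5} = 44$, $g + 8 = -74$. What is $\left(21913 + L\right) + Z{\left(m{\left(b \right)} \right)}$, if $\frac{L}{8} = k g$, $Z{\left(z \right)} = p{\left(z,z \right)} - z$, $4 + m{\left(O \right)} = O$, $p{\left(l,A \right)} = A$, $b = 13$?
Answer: $-122407$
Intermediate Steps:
$g = -82$ ($g = -8 - 74 = -82$)
$k = 220$ ($k = 5 \cdot 44 = 220$)
$m{\left(O \right)} = -4 + O$
$Z{\left(z \right)} = 0$ ($Z{\left(z \right)} = z - z = 0$)
$L = -144320$ ($L = 8 \cdot 220 \left(-82\right) = 8 \left(-18040\right) = -144320$)
$\left(21913 + L\right) + Z{\left(m{\left(b \right)} \right)} = \left(21913 - 144320\right) + 0 = -122407 + 0 = -122407$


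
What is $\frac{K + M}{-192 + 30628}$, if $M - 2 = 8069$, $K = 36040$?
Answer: $\frac{44111}{30436} \approx 1.4493$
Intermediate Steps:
$M = 8071$ ($M = 2 + 8069 = 8071$)
$\frac{K + M}{-192 + 30628} = \frac{36040 + 8071}{-192 + 30628} = \frac{44111}{30436}$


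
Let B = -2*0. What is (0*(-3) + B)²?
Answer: 0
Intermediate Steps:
B = 0
(0*(-3) + B)² = (0*(-3) + 0)² = (0 + 0)² = 0² = 0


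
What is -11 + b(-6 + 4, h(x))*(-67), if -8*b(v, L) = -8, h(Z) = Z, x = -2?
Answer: -78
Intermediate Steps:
b(v, L) = 1 (b(v, L) = -⅛*(-8) = 1)
-11 + b(-6 + 4, h(x))*(-67) = -11 + 1*(-67) = -11 - 67 = -78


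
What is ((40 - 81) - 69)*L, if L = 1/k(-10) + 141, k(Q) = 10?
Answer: -15521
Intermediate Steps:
L = 1411/10 (L = 1/10 + 141 = 1411/10 ≈ 141.10)
((40 - 81) - 69)*L = ((40 - 81) - 69)*(1411/10) = (-41 - 69)*(1411/10) = -110*1411/10 = -15521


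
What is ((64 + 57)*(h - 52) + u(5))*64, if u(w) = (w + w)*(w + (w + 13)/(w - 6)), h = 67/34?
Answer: -6727712/17 ≈ -3.9575e+5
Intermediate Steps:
h = 67/34 (h = 67*(1/34) = 67/34 ≈ 1.9706)
u(w) = 2*w*(w + (13 + w)/(-6 + w)) (u(w) = (2*w)*(w + (13 + w)/(-6 + w)) = 2*w*(w + (13 + w)/(-6 + w)))
((64 + 57)*(h - 52) + u(5))*64 = ((64 + 57)*(67/34 - 52) + 2*5*(13 + 5² - 5*5)/(-6 + 5))*64 = (121*(-1701/34) + 2*5*(13 + 25 - 25)/(-1))*64 = (-205821/34 + 2*5*(-1)*13)*64 = (-205821/34 - 130)*64 = -210241/34*64 = -6727712/17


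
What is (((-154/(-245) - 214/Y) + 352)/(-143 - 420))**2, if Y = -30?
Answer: 57078025/139783329 ≈ 0.40833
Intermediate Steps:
(((-154/(-245) - 214/Y) + 352)/(-143 - 420))**2 = (((-154/(-245) - 214/(-30)) + 352)/(-143 - 420))**2 = (((-154*(-1/245) - 214*(-1/30)) + 352)/(-563))**2 = (((22/35 + 107/15) + 352)*(-1/563))**2 = ((163/21 + 352)*(-1/563))**2 = ((7555/21)*(-1/563))**2 = (-7555/11823)**2 = 57078025/139783329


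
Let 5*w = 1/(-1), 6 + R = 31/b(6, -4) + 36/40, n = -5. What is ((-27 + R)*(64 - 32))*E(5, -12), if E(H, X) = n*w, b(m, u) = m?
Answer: -12928/15 ≈ -861.87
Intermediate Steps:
R = 1/15 (R = -6 + (31/6 + 36/40) = -6 + (31*(1/6) + 36*(1/40)) = -6 + (31/6 + 9/10) = -6 + 91/15 = 1/15 ≈ 0.066667)
w = -1/5 (w = (1/5)/(-1) = (1/5)*(-1) = -1/5 ≈ -0.20000)
E(H, X) = 1 (E(H, X) = -5*(-1/5) = 1)
((-27 + R)*(64 - 32))*E(5, -12) = ((-27 + 1/15)*(64 - 32))*1 = -404/15*32*1 = -12928/15*1 = -12928/15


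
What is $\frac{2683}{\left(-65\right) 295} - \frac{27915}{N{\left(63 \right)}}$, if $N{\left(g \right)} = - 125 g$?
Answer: $\frac{1371044}{402675} \approx 3.4048$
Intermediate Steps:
$\frac{2683}{\left(-65\right) 295} - \frac{27915}{N{\left(63 \right)}} = \frac{2683}{\left(-65\right) 295} - \frac{27915}{\left(-125\right) 63} = \frac{2683}{-19175} - \frac{27915}{-7875} = 2683 \left(- \frac{1}{19175}\right) - - \frac{1861}{525} = - \frac{2683}{19175} + \frac{1861}{525} = \frac{1371044}{402675}$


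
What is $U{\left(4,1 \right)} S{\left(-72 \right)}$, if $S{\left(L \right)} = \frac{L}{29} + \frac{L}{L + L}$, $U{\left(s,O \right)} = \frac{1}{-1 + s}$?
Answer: $- \frac{115}{174} \approx -0.66092$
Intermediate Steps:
$S{\left(L \right)} = \frac{1}{2} + \frac{L}{29}$ ($S{\left(L \right)} = L \frac{1}{29} + \frac{L}{2 L} = \frac{L}{29} + L \frac{1}{2 L} = \frac{L}{29} + \frac{1}{2} = \frac{1}{2} + \frac{L}{29}$)
$U{\left(4,1 \right)} S{\left(-72 \right)} = \frac{\frac{1}{2} + \frac{1}{29} \left(-72\right)}{-1 + 4} = \frac{\frac{1}{2} - \frac{72}{29}}{3} = \frac{1}{3} \left(- \frac{115}{58}\right) = - \frac{115}{174}$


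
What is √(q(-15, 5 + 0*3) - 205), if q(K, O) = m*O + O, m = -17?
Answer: I*√285 ≈ 16.882*I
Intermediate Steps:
q(K, O) = -16*O (q(K, O) = -17*O + O = -16*O)
√(q(-15, 5 + 0*3) - 205) = √(-16*(5 + 0*3) - 205) = √(-16*(5 + 0) - 205) = √(-16*5 - 205) = √(-80 - 205) = √(-285) = I*√285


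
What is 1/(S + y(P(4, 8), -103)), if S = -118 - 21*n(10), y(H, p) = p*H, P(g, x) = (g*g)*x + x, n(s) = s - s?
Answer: -1/14126 ≈ -7.0791e-5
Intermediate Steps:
n(s) = 0
P(g, x) = x + x*g**2 (P(g, x) = g**2*x + x = x*g**2 + x = x + x*g**2)
y(H, p) = H*p
S = -118 (S = -118 - 21*0 = -118 + 0 = -118)
1/(S + y(P(4, 8), -103)) = 1/(-118 + (8*(1 + 4**2))*(-103)) = 1/(-118 + (8*(1 + 16))*(-103)) = 1/(-118 + (8*17)*(-103)) = 1/(-118 + 136*(-103)) = 1/(-118 - 14008) = 1/(-14126) = -1/14126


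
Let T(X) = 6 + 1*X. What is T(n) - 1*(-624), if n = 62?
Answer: 692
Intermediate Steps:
T(X) = 6 + X
T(n) - 1*(-624) = (6 + 62) - 1*(-624) = 68 + 624 = 692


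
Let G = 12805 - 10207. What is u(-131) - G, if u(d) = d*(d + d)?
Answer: 31724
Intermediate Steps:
G = 2598
u(d) = 2*d² (u(d) = d*(2*d) = 2*d²)
u(-131) - G = 2*(-131)² - 1*2598 = 2*17161 - 2598 = 34322 - 2598 = 31724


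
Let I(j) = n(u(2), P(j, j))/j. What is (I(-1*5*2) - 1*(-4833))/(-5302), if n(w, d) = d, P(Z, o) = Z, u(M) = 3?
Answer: -2417/2651 ≈ -0.91173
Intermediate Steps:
I(j) = 1 (I(j) = j/j = 1)
(I(-1*5*2) - 1*(-4833))/(-5302) = (1 - 1*(-4833))/(-5302) = (1 + 4833)*(-1/5302) = 4834*(-1/5302) = -2417/2651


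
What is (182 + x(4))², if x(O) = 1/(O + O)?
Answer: 2122849/64 ≈ 33170.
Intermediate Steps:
x(O) = 1/(2*O)
(182 + x(4))² = (182 + (½)/4)² = (182 + (½)*(¼))² = (182 + ⅛)² = (1457/8)² = 2122849/64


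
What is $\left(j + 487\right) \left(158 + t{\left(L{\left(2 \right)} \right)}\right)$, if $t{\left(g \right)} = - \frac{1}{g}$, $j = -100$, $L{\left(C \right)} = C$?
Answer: $\frac{121905}{2} \approx 60953.0$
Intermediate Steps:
$\left(j + 487\right) \left(158 + t{\left(L{\left(2 \right)} \right)}\right) = \left(-100 + 487\right) \left(158 - \frac{1}{2}\right) = 387 \left(158 - \frac{1}{2}\right) = 387 \cdot \frac{315}{2} = \frac{121905}{2}$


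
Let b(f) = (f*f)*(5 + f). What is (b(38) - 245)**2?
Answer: 3825051409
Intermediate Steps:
b(f) = f**2*(5 + f)
(b(38) - 245)**2 = (38**2*(5 + 38) - 245)**2 = (1444*43 - 245)**2 = (62092 - 245)**2 = 61847**2 = 3825051409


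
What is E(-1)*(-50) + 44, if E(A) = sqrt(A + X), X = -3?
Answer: 44 - 100*I ≈ 44.0 - 100.0*I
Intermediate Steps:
E(A) = sqrt(-3 + A) (E(A) = sqrt(A - 3) = sqrt(-3 + A))
E(-1)*(-50) + 44 = sqrt(-3 - 1)*(-50) + 44 = sqrt(-4)*(-50) + 44 = (2*I)*(-50) + 44 = -100*I + 44 = 44 - 100*I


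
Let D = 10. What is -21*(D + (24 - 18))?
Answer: -336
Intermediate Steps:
-21*(D + (24 - 18)) = -21*(10 + (24 - 18)) = -21*(10 + 6) = -21*16 = -336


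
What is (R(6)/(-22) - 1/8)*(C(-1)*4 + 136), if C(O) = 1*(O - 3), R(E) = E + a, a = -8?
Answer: -45/11 ≈ -4.0909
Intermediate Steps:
R(E) = -8 + E (R(E) = E - 8 = -8 + E)
C(O) = -3 + O (C(O) = 1*(-3 + O) = -3 + O)
(R(6)/(-22) - 1/8)*(C(-1)*4 + 136) = ((-8 + 6)/(-22) - 1/8)*((-3 - 1)*4 + 136) = (-2*(-1/22) - 1*⅛)*(-4*4 + 136) = (1/11 - ⅛)*(-16 + 136) = -3/88*120 = -45/11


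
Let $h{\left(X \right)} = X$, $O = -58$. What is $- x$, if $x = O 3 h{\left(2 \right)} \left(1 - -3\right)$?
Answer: $1392$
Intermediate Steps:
$x = -1392$ ($x = - 58 \cdot 3 \cdot 2 \left(1 - -3\right) = - 58 \cdot 6 \left(1 + 3\right) = - 58 \cdot 6 \cdot 4 = \left(-58\right) 24 = -1392$)
$- x = \left(-1\right) \left(-1392\right) = 1392$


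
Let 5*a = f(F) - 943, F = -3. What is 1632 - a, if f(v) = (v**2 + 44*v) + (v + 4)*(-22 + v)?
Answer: 9251/5 ≈ 1850.2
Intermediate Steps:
f(v) = v**2 + 44*v + (-22 + v)*(4 + v) (f(v) = (v**2 + 44*v) + (4 + v)*(-22 + v) = (v**2 + 44*v) + (-22 + v)*(4 + v) = v**2 + 44*v + (-22 + v)*(4 + v))
a = -1091/5 (a = ((-88 + 2*(-3)**2 + 26*(-3)) - 943)/5 = ((-88 + 2*9 - 78) - 943)/5 = ((-88 + 18 - 78) - 943)/5 = (-148 - 943)/5 = (1/5)*(-1091) = -1091/5 ≈ -218.20)
1632 - a = 1632 - 1*(-1091/5) = 1632 + 1091/5 = 9251/5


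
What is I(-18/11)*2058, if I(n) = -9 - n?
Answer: -166698/11 ≈ -15154.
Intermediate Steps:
I(-18/11)*2058 = (-9 - (-18)/11)*2058 = (-9 - 1*(-18/11))*2058 = (-9 + 18/11)*2058 = -81/11*2058 = -166698/11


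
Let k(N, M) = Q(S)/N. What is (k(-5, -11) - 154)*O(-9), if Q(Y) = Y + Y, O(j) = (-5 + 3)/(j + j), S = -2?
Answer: -766/45 ≈ -17.022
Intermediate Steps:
O(j) = -1/j (O(j) = -2*1/(2*j) = -1/j)
Q(Y) = 2*Y
k(N, M) = -4/N (k(N, M) = (2*(-2))/N = -4/N)
(k(-5, -11) - 154)*O(-9) = (-4/(-5) - 154)*(-1/(-9)) = (-4*(-⅕) - 154)*(-1*(-⅑)) = (⅘ - 154)*(⅑) = -766/5*⅑ = -766/45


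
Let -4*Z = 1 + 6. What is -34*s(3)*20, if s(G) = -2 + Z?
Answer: 2550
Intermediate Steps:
Z = -7/4 (Z = -(1 + 6)/4 = -¼*7 = -7/4 ≈ -1.7500)
s(G) = -15/4 (s(G) = -2 - 7/4 = -15/4)
-34*s(3)*20 = -34*(-15/4)*20 = (255/2)*20 = 2550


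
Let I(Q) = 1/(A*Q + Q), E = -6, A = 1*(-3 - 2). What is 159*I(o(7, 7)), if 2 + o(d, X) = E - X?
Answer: 53/20 ≈ 2.6500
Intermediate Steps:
A = -5 (A = 1*(-5) = -5)
o(d, X) = -8 - X (o(d, X) = -2 + (-6 - X) = -8 - X)
I(Q) = -1/(4*Q) (I(Q) = 1/(-5*Q + Q) = 1/(-4*Q) = -1/(4*Q))
159*I(o(7, 7)) = 159*(-1/(4*(-8 - 1*7))) = 159*(-1/(4*(-8 - 7))) = 159*(-1/4/(-15)) = 159*(-1/4*(-1/15)) = 159*(1/60) = 53/20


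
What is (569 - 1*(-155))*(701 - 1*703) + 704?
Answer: -744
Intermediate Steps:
(569 - 1*(-155))*(701 - 1*703) + 704 = (569 + 155)*(701 - 703) + 704 = 724*(-2) + 704 = -1448 + 704 = -744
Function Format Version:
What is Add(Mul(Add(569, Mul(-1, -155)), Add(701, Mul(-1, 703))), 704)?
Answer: -744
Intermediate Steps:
Add(Mul(Add(569, Mul(-1, -155)), Add(701, Mul(-1, 703))), 704) = Add(Mul(Add(569, 155), Add(701, -703)), 704) = Add(Mul(724, -2), 704) = Add(-1448, 704) = -744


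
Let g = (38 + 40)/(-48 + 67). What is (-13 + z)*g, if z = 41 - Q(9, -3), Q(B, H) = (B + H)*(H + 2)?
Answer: 2652/19 ≈ 139.58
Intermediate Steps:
Q(B, H) = (2 + H)*(B + H) (Q(B, H) = (B + H)*(2 + H) = (2 + H)*(B + H))
z = 47 (z = 41 - ((-3)² + 2*9 + 2*(-3) + 9*(-3)) = 41 - (9 + 18 - 6 - 27) = 41 - 1*(-6) = 41 + 6 = 47)
g = 78/19 ≈ 4.1053
(-13 + z)*g = (-13 + 47)*(78/19) = 34*(78/19) = 2652/19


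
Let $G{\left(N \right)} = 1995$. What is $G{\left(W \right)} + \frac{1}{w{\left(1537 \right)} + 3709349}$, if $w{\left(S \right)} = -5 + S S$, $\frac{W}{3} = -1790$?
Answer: $\frac{12113067436}{6071713} \approx 1995.0$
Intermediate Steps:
$W = -5370$ ($W = 3 \left(-1790\right) = -5370$)
$w{\left(S \right)} = -5 + S^{2}$
$G{\left(W \right)} + \frac{1}{w{\left(1537 \right)} + 3709349} = 1995 + \frac{1}{\left(-5 + 1537^{2}\right) + 3709349} = 1995 + \frac{1}{\left(-5 + 2362369\right) + 3709349} = 1995 + \frac{1}{2362364 + 3709349} = 1995 + \frac{1}{6071713} = \frac{12113067436}{6071713}$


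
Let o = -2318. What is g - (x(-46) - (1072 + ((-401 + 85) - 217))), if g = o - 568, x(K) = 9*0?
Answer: -2347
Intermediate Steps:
x(K) = 0
g = -2886 (g = -2318 - 568 = -2886)
g - (x(-46) - (1072 + ((-401 + 85) - 217))) = -2886 - (0 - (1072 + ((-401 + 85) - 217))) = -2886 - (0 - (1072 + (-316 - 217))) = -2886 - (0 - (1072 - 533)) = -2886 - (0 - 1*539) = -2886 - (0 - 539) = -2886 - 1*(-539) = -2886 + 539 = -2347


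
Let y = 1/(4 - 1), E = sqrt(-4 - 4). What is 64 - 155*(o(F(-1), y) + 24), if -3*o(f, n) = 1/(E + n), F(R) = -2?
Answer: 3*(-7312*sqrt(2) + 1167*I)/(-I + 6*sqrt(2)) ≈ -3653.9 - 18.017*I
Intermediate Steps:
E = 2*I*sqrt(2) (E = sqrt(-8) = 2*I*sqrt(2) ≈ 2.8284*I)
y = 1/3 ≈ 0.33333
o(f, n) = -1/(3*(n + 2*I*sqrt(2))) (o(f, n) = -1/(3*(2*I*sqrt(2) + n)) = -1/(3*(n + 2*I*sqrt(2))))
64 - 155*(o(F(-1), y) + 24) = 64 - 155*(-1/(3*(1/3) + 6*I*sqrt(2)) + 24) = 64 - 155*(-1/(1 + 6*I*sqrt(2)) + 24) = 64 - 155*(24 - 1/(1 + 6*I*sqrt(2))) = 64 + (-3720 + 155/(1 + 6*I*sqrt(2))) = -3656 + 155/(1 + 6*I*sqrt(2))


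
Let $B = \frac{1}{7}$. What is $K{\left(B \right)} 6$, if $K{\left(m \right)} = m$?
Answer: $\frac{6}{7} \approx 0.85714$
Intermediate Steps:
$B = \frac{1}{7} \approx 0.14286$
$K{\left(B \right)} 6 = \frac{1}{7} \cdot 6 = \frac{6}{7}$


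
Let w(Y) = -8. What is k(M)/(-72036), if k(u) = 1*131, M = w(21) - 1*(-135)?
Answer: -131/72036 ≈ -0.0018185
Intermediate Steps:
M = 127 (M = -8 - 1*(-135) = -8 + 135 = 127)
k(u) = 131
k(M)/(-72036) = 131/(-72036) = 131*(-1/72036) = -131/72036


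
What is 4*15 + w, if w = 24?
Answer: 84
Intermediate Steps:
4*15 + w = 4*15 + 24 = 60 + 24 = 84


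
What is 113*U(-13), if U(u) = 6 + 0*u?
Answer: 678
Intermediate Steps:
U(u) = 6 (U(u) = 6 + 0 = 6)
113*U(-13) = 113*6 = 678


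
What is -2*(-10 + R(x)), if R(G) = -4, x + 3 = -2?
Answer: 28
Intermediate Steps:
x = -5 (x = -3 - 2 = -5)
-2*(-10 + R(x)) = -2*(-10 - 4) = -2*(-14) = 28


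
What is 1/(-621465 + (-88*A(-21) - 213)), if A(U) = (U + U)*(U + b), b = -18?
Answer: -1/765822 ≈ -1.3058e-6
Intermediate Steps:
A(U) = 2*U*(-18 + U) (A(U) = (U + U)*(U - 18) = (2*U)*(-18 + U) = 2*U*(-18 + U))
1/(-621465 + (-88*A(-21) - 213)) = 1/(-621465 + (-176*(-21)*(-18 - 21) - 213)) = 1/(-621465 + (-176*(-21)*(-39) - 213)) = 1/(-621465 + (-88*1638 - 213)) = 1/(-621465 + (-144144 - 213)) = 1/(-621465 - 144357) = 1/(-765822) = -1/765822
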